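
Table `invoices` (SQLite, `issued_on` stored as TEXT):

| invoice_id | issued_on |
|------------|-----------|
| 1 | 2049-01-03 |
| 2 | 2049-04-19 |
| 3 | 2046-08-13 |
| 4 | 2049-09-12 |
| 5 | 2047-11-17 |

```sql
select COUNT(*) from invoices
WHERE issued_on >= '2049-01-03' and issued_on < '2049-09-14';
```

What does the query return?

3

Rows in [2049-01-03, 2049-09-14): 2049-01-03, 2049-04-19, 2049-09-12 → 3 rows.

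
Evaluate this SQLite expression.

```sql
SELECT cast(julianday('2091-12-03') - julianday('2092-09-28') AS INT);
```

-300

28 days remain in December 2091 after the 3rd (31 − 3).
Full months from January 2092 through August 2092 contribute their day counts.
Then 28 days into September 2092.
Total: 28 + 31 + 29 + 31 + 30 + 31 + 30 + 31 + 31 + 28 = 300.
The subtraction is earlier − later, so the result is −300 → -300.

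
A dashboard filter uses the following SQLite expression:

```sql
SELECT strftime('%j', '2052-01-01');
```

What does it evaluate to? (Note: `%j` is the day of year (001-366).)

Day-of-year for 2052-01-01: days since 2052-01-01 inclusive = 1, zero-padded to 001.

001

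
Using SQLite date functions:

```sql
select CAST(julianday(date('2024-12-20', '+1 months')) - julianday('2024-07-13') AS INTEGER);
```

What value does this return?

191

Adding +1 month to 2024-12-20 gives 2025-01-20.
18 days remain in July 2024 after the 13th (31 − 13).
August 2024: 31 days.
September 2024: 30 days.
October 2024: 31 days.
November 2024: 30 days.
December 2024: 31 days.
Then 20 days into January 2025.
Total: 18 + 31 + 30 + 31 + 30 + 31 + 20 = 191.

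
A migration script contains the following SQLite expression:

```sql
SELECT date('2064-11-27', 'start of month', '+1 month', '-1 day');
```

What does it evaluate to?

2064-11-30

`start of month` rewinds 2064-11-27 to 2064-11-01.
Adding +1 month to 2064-11-01 gives 2064-12-01.
Going back 1 day from 2064-12-01 reaches 2064-11-30 (last day of November, 30 days).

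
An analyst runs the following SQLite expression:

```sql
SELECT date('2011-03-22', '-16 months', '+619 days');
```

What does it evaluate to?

2011-08-03

Adding -16 months to 2011-03-22 gives 2009-11-22.
Applying '+619 days' to 2009-11-22: counting 619 days forward gives 2011-08-03.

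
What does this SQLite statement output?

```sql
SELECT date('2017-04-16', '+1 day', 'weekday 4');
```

2017-04-20

Advancing 1 more day within April lands on 2017-04-17.
`weekday 4` advances to the next Thursday; 2017-04-17 is a Monday, so it moves forward to 2017-04-20.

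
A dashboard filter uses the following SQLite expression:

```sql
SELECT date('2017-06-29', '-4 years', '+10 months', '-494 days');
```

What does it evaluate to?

2012-12-21

Adding -4 years to 2017-06-29 gives 2013-06-29.
Adding +10 months to 2013-06-29 gives 2014-04-29.
Applying '-494 days' to 2014-04-29: counting 494 days back gives 2012-12-21.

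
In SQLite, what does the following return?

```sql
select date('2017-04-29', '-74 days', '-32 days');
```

2017-01-13

Applying '-74 days' to 2017-04-29: counting 74 days back gives 2017-02-14.
Going back 14 days from 2017-02-14 reaches 2017-01-31 (last day of January, 31 days).
Going back 18 days within January lands on 2017-01-13.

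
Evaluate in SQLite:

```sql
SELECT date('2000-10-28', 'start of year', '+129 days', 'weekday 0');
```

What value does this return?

2000-05-14

`start of year` rewinds 2000-10-28 to 2000-01-01.
Applying '+129 days' to 2000-01-01: counting 129 days forward gives 2000-05-09.
`weekday 0` advances to the next Sunday; 2000-05-09 is a Tuesday, so it moves forward to 2000-05-14.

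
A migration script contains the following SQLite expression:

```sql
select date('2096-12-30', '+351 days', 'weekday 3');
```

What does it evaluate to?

Applying '+351 days' to 2096-12-30: counting 351 days forward gives 2097-12-16.
`weekday 3` advances to the next Wednesday; 2097-12-16 is a Monday, so it moves forward to 2097-12-18.

2097-12-18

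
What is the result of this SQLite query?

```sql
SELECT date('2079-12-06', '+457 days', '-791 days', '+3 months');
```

Applying '+457 days' to 2079-12-06: counting 457 days forward gives 2081-03-07.
Applying '-791 days' to 2081-03-07: counting 791 days back gives 2079-01-06.
Adding +3 months to 2079-01-06 gives 2079-04-06.

2079-04-06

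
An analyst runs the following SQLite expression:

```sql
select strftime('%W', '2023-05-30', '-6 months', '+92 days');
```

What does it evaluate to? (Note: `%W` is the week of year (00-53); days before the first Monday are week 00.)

First apply '-6 months', '+92 days': 2023-05-30 → 2023-03-02.
2023-03-02 is a Thursday. SQLite's %W counts Mondays since the year started; the result is 09.

09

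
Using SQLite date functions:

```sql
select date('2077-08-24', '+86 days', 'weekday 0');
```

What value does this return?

2077-11-21

Applying '+86 days' to 2077-08-24: counting 86 days forward gives 2077-11-18.
`weekday 0` advances to the next Sunday; 2077-11-18 is a Thursday, so it moves forward to 2077-11-21.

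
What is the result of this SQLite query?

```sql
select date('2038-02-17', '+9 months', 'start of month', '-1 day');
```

2038-10-31

Adding +9 months to 2038-02-17 gives 2038-11-17.
`start of month` rewinds 2038-11-17 to 2038-11-01.
Going back 1 day from 2038-11-01 reaches 2038-10-31 (last day of October, 31 days).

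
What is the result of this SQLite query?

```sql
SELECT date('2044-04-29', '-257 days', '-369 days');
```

Applying '-257 days' to 2044-04-29: counting 257 days back gives 2043-08-16.
Applying '-369 days' to 2043-08-16: counting 369 days back gives 2042-08-12.

2042-08-12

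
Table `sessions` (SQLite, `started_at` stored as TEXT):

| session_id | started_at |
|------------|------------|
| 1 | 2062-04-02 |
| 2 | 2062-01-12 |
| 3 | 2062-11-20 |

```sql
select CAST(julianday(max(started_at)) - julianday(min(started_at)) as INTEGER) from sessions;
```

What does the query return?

MIN = 2062-01-12, MAX = 2062-11-20.
19 days remain in January 2062 after the 12th (31 − 12).
Full months from February 2062 through October 2062 contribute their day counts.
Then 20 days into November 2062.
Total: 19 + 28 + 31 + 30 + 31 + 30 + 31 + 31 + 30 + 31 + 20 = 312.

312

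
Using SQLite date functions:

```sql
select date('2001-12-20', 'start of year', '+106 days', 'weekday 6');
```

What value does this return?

`start of year` rewinds 2001-12-20 to 2001-01-01.
Applying '+106 days' to 2001-01-01: counting 106 days forward gives 2001-04-17.
`weekday 6` advances to the next Saturday; 2001-04-17 is a Tuesday, so it moves forward to 2001-04-21.

2001-04-21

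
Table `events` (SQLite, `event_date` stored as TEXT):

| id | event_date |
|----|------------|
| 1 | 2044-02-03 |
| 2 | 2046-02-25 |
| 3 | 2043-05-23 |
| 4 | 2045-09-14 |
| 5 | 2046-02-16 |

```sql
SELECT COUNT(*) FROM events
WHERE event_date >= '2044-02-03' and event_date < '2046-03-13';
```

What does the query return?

4

Rows in [2044-02-03, 2046-03-13): 2044-02-03, 2046-02-25, 2045-09-14, 2046-02-16 → 4 rows.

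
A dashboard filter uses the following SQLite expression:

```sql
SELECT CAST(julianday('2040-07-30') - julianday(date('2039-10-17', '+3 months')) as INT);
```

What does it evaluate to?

195

Adding +3 months to 2039-10-17 gives 2040-01-17.
14 days remain in January 2040 after the 17th (31 − 17).
February 2040: 29 days (leap year).
March 2040: 31 days.
April 2040: 30 days.
May 2040: 31 days.
June 2040: 30 days.
Then 30 days into July 2040.
Total: 14 + 29 + 31 + 30 + 31 + 30 + 30 = 195.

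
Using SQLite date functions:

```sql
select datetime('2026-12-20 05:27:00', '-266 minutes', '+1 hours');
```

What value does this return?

266 minutes = 4h 26m; -266 minutes from 2026-12-20 05:27:00 is 2026-12-20 01:01:00.
+1 hours from 2026-12-20 01:01:00 is 2026-12-20 02:01:00.

2026-12-20 02:01:00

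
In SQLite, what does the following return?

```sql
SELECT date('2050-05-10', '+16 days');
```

2050-05-26

Advancing 16 more days within May lands on 2050-05-26.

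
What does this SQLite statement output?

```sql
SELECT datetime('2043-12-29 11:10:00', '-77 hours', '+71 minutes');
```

2043-12-26 07:21:00

-77 hours from 2043-12-29 11:10:00 is 2043-12-26 06:10:00 (crosses midnight).
71 minutes = 1h 11m; +71 minutes from 2043-12-26 06:10:00 is 2043-12-26 07:21:00.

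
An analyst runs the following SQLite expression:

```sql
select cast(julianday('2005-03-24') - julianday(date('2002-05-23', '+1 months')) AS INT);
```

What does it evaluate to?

Adding +1 month to 2002-05-23 gives 2002-06-23.
7 days remain in June 2002 after the 23rd (30 − 23).
Full months from July 2002 through February 2005 contribute their day counts.
Then 24 days into March 2005.
Total: 7 + 31 + 31 + 30 + 31 + 30 + 31 + 31 + 28 + 31 + 30 + 31 + 30 + 31 + 31 + 30 + 31 + 30 + 31 + 31 + 29 + 31 + 30 + 31 + 30 + 31 + 31 + 30 + 31 + 30 + 31 + 31 + 28 + 24 = 1005.

1005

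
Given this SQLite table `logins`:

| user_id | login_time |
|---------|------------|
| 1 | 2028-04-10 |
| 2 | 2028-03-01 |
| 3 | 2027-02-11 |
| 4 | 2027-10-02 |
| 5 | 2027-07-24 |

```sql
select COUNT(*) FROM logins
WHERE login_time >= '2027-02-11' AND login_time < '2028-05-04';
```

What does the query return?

Rows in [2027-02-11, 2028-05-04): 2028-04-10, 2028-03-01, 2027-02-11, 2027-10-02, 2027-07-24 → 5 rows.

5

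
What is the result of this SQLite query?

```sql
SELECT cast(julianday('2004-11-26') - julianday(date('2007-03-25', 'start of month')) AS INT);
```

`start of month` rewinds 2007-03-25 to 2007-03-01.
4 days remain in November 2004 after the 26th (30 − 26).
Full months from December 2004 through February 2007 contribute their day counts.
Then 1 day into March 2007.
Total: 4 + 31 + 31 + 28 + 31 + 30 + 31 + 30 + 31 + 31 + 30 + 31 + 30 + 31 + 31 + 28 + 31 + 30 + 31 + 30 + 31 + 31 + 30 + 31 + 30 + 31 + 31 + 28 + 1 = 825.
The subtraction is earlier − later, so the result is −825 → -825.

-825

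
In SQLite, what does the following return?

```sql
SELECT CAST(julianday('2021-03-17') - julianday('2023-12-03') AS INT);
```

-991

14 days remain in March 2021 after the 17th (31 − 17).
Full months from April 2021 through November 2023 contribute their day counts.
Then 3 days into December 2023.
Total: 14 + 30 + 31 + 30 + 31 + 31 + 30 + 31 + 30 + 31 + 31 + 28 + 31 + 30 + 31 + 30 + 31 + 31 + 30 + 31 + 30 + 31 + 31 + 28 + 31 + 30 + 31 + 30 + 31 + 31 + 30 + 31 + 30 + 3 = 991.
The subtraction is earlier − later, so the result is −991 → -991.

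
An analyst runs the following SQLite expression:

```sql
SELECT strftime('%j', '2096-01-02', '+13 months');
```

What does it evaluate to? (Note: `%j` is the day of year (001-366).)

First apply '+13 months': 2096-01-02 → 2097-02-02.
Day-of-year for 2097-02-02: days since 2097-01-01 inclusive = 33, zero-padded to 033.

033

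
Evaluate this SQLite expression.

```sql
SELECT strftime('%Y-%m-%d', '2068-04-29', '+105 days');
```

First apply '+105 days': 2068-04-29 → 2068-08-12.
`%Y-%m-%d` extracts the ISO date: 2068-08-12.

2068-08-12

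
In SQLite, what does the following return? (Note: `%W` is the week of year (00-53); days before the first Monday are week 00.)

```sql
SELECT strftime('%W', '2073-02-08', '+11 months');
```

02

First apply '+11 months': 2073-02-08 → 2074-01-08.
2074-01-08 is a Monday. SQLite's %W counts Mondays since the year started; the result is 02.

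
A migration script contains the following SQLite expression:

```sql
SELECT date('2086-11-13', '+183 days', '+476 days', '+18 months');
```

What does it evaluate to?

Applying '+183 days' to 2086-11-13: counting 183 days forward gives 2087-05-15.
Applying '+476 days' to 2087-05-15: counting 476 days forward gives 2088-09-02.
Adding +18 months to 2088-09-02 gives 2090-03-02.

2090-03-02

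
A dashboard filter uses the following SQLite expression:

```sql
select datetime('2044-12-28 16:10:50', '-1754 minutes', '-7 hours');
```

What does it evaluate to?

1754 minutes = 29h 14m; -1754 minutes from 2044-12-28 16:10:50 is 2044-12-27 10:56:50 (crosses midnight).
-7 hours from 2044-12-27 10:56:50 is 2044-12-27 03:56:50.

2044-12-27 03:56:50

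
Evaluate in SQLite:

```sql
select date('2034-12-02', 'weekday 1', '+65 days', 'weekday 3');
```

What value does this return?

`weekday 1` advances to the next Monday; 2034-12-02 is a Saturday, so it moves forward to 2034-12-04.
Applying '+65 days' to 2034-12-04: counting 65 days forward gives 2035-02-07.
`weekday 3` advances to the next Wednesday; 2035-02-07 is already a Wednesday, so it stays at 2035-02-07.

2035-02-07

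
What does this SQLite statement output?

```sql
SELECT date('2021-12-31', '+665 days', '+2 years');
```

2025-10-27

Applying '+665 days' to 2021-12-31: counting 665 days forward gives 2023-10-27.
Adding +2 years to 2023-10-27 gives 2025-10-27.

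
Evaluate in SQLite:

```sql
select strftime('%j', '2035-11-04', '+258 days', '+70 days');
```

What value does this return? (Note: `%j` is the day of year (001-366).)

271

First apply '+258 days', '+70 days': 2035-11-04 → 2036-09-27.
Day-of-year for 2036-09-27: days since 2036-01-01 inclusive = 271, zero-padded to 271.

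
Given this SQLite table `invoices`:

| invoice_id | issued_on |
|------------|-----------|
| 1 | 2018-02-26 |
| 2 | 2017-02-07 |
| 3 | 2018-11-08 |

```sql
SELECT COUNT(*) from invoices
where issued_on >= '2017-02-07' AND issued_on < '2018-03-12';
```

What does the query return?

Rows in [2017-02-07, 2018-03-12): 2018-02-26, 2017-02-07 → 2 rows.

2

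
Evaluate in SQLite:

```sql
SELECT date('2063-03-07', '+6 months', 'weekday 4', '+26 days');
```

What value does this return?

2063-10-09

Adding +6 months to 2063-03-07 gives 2063-09-07.
`weekday 4` advances to the next Thursday; 2063-09-07 is a Friday, so it moves forward to 2063-09-13.
September 2063 has 30 days; 17 remain after the 13th, so 18 days reach 2063-10-01.
Advancing 8 more days within October lands on 2063-10-09.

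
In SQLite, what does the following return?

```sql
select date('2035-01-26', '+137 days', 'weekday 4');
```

2035-06-14

Applying '+137 days' to 2035-01-26: counting 137 days forward gives 2035-06-12.
`weekday 4` advances to the next Thursday; 2035-06-12 is a Tuesday, so it moves forward to 2035-06-14.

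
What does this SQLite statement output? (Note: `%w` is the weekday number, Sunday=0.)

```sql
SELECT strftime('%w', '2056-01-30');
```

2056-01-30 is a Sunday; with Sunday=0 that is 0.

0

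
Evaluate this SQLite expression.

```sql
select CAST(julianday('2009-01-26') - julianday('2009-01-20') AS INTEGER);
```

Both dates are in January 2009: 26 − 20 = 6.

6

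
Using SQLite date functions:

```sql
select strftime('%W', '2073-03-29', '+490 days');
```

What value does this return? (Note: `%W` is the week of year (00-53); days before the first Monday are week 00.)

31

First apply '+490 days': 2073-03-29 → 2074-08-01.
2074-08-01 is a Wednesday. SQLite's %W counts Mondays since the year started; the result is 31.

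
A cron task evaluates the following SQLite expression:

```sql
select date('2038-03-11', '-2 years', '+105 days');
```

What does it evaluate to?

Adding -2 years to 2038-03-11 gives 2036-03-11.
Applying '+105 days' to 2036-03-11: counting 105 days forward gives 2036-06-24.

2036-06-24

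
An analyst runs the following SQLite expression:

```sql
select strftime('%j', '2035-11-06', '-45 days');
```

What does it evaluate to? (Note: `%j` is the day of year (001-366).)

First apply '-45 days': 2035-11-06 → 2035-09-22.
Day-of-year for 2035-09-22: days since 2035-01-01 inclusive = 265, zero-padded to 265.

265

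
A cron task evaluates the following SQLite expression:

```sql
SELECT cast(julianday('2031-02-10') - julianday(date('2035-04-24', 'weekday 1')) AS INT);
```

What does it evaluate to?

-1540

`weekday 1` advances to the next Monday; 2035-04-24 is a Tuesday, so it moves forward to 2035-04-30.
18 days remain in February 2031 after the 10th (28 − 10).
Full months from March 2031 through March 2035 contribute their day counts.
Then 30 days into April 2035.
Total: 18 + 31 + 30 + 31 + 30 + 31 + 31 + 30 + 31 + 30 + 31 + 31 + 29 + 31 + 30 + 31 + 30 + 31 + 31 + 30 + 31 + 30 + 31 + 31 + 28 + 31 + 30 + 31 + 30 + 31 + 31 + 30 + 31 + 30 + 31 + 31 + 28 + 31 + 30 + 31 + 30 + 31 + 31 + 30 + 31 + 30 + 31 + 31 + 28 + 31 + 30 = 1540.
The subtraction is earlier − later, so the result is −1540 → -1540.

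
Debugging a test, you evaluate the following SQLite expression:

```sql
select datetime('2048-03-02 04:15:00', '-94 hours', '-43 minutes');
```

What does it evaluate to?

2048-02-27 05:32:00

-94 hours from 2048-03-02 04:15:00 is 2048-02-27 06:15:00 (crosses midnight).
-43 minutes from 2048-02-27 06:15:00 is 2048-02-27 05:32:00.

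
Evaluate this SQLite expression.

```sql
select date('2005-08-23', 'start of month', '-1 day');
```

2005-07-31

`start of month` rewinds 2005-08-23 to 2005-08-01.
Going back 1 day from 2005-08-01 reaches 2005-07-31 (last day of July, 31 days).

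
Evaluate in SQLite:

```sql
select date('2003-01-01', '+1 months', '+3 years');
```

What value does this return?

2006-02-01

Adding +1 month to 2003-01-01 gives 2003-02-01.
Adding +3 years to 2003-02-01 gives 2006-02-01.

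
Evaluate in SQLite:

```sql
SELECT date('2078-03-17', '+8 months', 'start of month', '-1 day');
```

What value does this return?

Adding +8 months to 2078-03-17 gives 2078-11-17.
`start of month` rewinds 2078-11-17 to 2078-11-01.
Going back 1 day from 2078-11-01 reaches 2078-10-31 (last day of October, 31 days).

2078-10-31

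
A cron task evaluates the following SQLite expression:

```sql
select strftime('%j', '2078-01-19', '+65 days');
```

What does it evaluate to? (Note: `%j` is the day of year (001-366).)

First apply '+65 days': 2078-01-19 → 2078-03-25.
Day-of-year for 2078-03-25: days since 2078-01-01 inclusive = 84, zero-padded to 084.

084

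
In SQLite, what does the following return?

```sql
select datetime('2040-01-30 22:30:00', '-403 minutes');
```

403 minutes = 6h 43m; -403 minutes from 2040-01-30 22:30:00 is 2040-01-30 15:47:00.

2040-01-30 15:47:00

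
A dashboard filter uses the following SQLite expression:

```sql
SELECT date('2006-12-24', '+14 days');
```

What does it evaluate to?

2007-01-07

December 2006 has 31 days; 7 remain after the 24th, so 8 days reach 2007-01-01.
Advancing 6 more days within January lands on 2007-01-07.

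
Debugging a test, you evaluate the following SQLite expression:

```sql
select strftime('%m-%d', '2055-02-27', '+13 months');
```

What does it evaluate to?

03-27

First apply '+13 months': 2055-02-27 → 2056-03-27.
`%m-%d` extracts the month-day: 03-27.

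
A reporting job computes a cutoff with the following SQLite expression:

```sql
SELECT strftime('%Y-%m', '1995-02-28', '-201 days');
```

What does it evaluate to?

1994-08

First apply '-201 days': 1995-02-28 → 1994-08-11.
`%Y-%m` extracts the year-month: 1994-08.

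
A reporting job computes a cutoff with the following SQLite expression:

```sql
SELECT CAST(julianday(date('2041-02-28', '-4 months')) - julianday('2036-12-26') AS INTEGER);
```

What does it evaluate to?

1402

Adding -4 months to 2041-02-28 gives 2040-10-28.
5 days remain in December 2036 after the 26th (31 − 26).
Full months from January 2037 through September 2040 contribute their day counts.
Then 28 days into October 2040.
Total: 5 + 31 + 28 + 31 + 30 + 31 + 30 + 31 + 31 + 30 + 31 + 30 + 31 + 31 + 28 + 31 + 30 + 31 + 30 + 31 + 31 + 30 + 31 + 30 + 31 + 31 + 28 + 31 + 30 + 31 + 30 + 31 + 31 + 30 + 31 + 30 + 31 + 31 + 29 + 31 + 30 + 31 + 30 + 31 + 31 + 30 + 28 = 1402.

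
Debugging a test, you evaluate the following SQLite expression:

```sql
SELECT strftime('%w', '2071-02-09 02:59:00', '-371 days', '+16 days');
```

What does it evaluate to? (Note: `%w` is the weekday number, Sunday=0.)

First apply '-371 days', '+16 days': 2071-02-09 02:59:00 → 2070-02-19 02:59:00.
2070-02-19 is a Wednesday; with Sunday=0 that is 3.

3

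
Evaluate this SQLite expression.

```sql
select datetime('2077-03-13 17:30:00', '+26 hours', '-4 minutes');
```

+26 hours from 2077-03-13 17:30:00 is 2077-03-14 19:30:00 (crosses midnight).
-4 minutes from 2077-03-14 19:30:00 is 2077-03-14 19:26:00.

2077-03-14 19:26:00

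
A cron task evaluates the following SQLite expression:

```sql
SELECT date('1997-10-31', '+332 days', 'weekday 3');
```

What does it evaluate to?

1998-09-30

Applying '+332 days' to 1997-10-31: counting 332 days forward gives 1998-09-28.
`weekday 3` advances to the next Wednesday; 1998-09-28 is a Monday, so it moves forward to 1998-09-30.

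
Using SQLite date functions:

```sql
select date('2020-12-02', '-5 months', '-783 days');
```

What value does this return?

2018-05-11

Adding -5 months to 2020-12-02 gives 2020-07-02.
Applying '-783 days' to 2020-07-02: counting 783 days back gives 2018-05-11.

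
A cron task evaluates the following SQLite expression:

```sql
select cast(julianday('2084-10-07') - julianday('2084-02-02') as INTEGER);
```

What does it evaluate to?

248

27 days remain in February 2084 after the 2nd (29 − 2).
Full months from March 2084 through September 2084 contribute their day counts.
Then 7 days into October 2084.
Total: 27 + 31 + 30 + 31 + 30 + 31 + 31 + 30 + 7 = 248.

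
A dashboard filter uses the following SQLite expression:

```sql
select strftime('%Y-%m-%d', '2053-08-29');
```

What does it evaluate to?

`%Y-%m-%d` extracts the ISO date: 2053-08-29.

2053-08-29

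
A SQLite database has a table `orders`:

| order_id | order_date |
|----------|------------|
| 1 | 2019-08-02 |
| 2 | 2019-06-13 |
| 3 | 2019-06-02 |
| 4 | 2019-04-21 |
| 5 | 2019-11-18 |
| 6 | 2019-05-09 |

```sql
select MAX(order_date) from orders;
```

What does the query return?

MAX over {2019-04-21, 2019-05-09, 2019-06-02, 2019-06-13, 2019-08-02, 2019-11-18}.

2019-11-18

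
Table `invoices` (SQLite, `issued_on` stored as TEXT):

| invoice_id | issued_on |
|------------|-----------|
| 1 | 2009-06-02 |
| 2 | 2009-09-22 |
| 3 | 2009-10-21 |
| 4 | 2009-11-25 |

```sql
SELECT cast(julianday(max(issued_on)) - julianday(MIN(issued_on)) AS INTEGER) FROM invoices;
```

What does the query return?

176

MIN = 2009-06-02, MAX = 2009-11-25.
28 days remain in June 2009 after the 2nd (30 − 2).
July 2009: 31 days.
August 2009: 31 days.
September 2009: 30 days.
October 2009: 31 days.
Then 25 days into November 2009.
Total: 28 + 31 + 31 + 30 + 31 + 25 = 176.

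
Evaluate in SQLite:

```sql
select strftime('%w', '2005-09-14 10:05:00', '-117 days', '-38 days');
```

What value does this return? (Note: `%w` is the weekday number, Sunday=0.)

2

First apply '-117 days', '-38 days': 2005-09-14 10:05:00 → 2005-04-12 10:05:00.
2005-04-12 is a Tuesday; with Sunday=0 that is 2.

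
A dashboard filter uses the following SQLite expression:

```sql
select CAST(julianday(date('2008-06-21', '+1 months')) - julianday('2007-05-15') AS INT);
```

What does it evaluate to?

Adding +1 month to 2008-06-21 gives 2008-07-21.
16 days remain in May 2007 after the 15th (31 − 15).
Full months from June 2007 through June 2008 contribute their day counts.
Then 21 days into July 2008.
Total: 16 + 30 + 31 + 31 + 30 + 31 + 30 + 31 + 31 + 29 + 31 + 30 + 31 + 30 + 21 = 433.

433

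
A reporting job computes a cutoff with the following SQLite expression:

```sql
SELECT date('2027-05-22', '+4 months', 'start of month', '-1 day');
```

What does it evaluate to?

Adding +4 months to 2027-05-22 gives 2027-09-22.
`start of month` rewinds 2027-09-22 to 2027-09-01.
Going back 1 day from 2027-09-01 reaches 2027-08-31 (last day of August, 31 days).

2027-08-31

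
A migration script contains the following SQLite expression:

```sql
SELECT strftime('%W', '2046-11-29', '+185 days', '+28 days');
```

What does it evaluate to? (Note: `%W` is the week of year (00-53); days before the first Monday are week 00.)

25

First apply '+185 days', '+28 days': 2046-11-29 → 2047-06-30.
2047-06-30 is a Sunday. SQLite's %W counts Mondays since the year started; the result is 25.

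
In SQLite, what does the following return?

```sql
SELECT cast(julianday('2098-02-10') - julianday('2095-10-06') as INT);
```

25 days remain in October 2095 after the 6th (31 − 6).
Full months from November 2095 through January 2098 contribute their day counts.
Then 10 days into February 2098.
Total: 25 + 30 + 31 + 31 + 29 + 31 + 30 + 31 + 30 + 31 + 31 + 30 + 31 + 30 + 31 + 31 + 28 + 31 + 30 + 31 + 30 + 31 + 31 + 30 + 31 + 30 + 31 + 31 + 10 = 858.

858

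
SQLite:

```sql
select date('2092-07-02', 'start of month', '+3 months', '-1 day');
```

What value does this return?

`start of month` rewinds 2092-07-02 to 2092-07-01.
Adding +3 months to 2092-07-01 gives 2092-10-01.
Going back 1 day from 2092-10-01 reaches 2092-09-30 (last day of September, 30 days).

2092-09-30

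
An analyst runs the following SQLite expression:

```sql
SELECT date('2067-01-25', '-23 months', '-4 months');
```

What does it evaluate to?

Adding -23 months to 2067-01-25 gives 2065-02-25.
Adding -4 months to 2065-02-25 gives 2064-10-25.

2064-10-25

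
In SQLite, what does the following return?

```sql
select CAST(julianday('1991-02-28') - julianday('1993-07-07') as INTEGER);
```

-860

0 days remain in February 1991 after the 28th (28 − 28).
Full months from March 1991 through June 1993 contribute their day counts.
Then 7 days into July 1993.
Total: 0 + 31 + 30 + 31 + 30 + 31 + 31 + 30 + 31 + 30 + 31 + 31 + 29 + 31 + 30 + 31 + 30 + 31 + 31 + 30 + 31 + 30 + 31 + 31 + 28 + 31 + 30 + 31 + 30 + 7 = 860.
The subtraction is earlier − later, so the result is −860 → -860.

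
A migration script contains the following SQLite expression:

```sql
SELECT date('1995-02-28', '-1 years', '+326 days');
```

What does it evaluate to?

1995-01-20

Adding -1 year to 1995-02-28 gives 1994-02-28.
Applying '+326 days' to 1994-02-28: counting 326 days forward gives 1995-01-20.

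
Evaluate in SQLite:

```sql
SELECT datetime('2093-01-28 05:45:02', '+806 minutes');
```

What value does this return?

2093-01-28 19:11:02

806 minutes = 13h 26m; +806 minutes from 2093-01-28 05:45:02 is 2093-01-28 19:11:02.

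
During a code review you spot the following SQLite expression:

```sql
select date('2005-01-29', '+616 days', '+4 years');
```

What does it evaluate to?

Applying '+616 days' to 2005-01-29: counting 616 days forward gives 2006-10-07.
Adding +4 years to 2006-10-07 gives 2010-10-07.

2010-10-07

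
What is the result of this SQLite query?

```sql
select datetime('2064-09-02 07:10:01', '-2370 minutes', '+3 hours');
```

2370 minutes = 39h 30m; -2370 minutes from 2064-09-02 07:10:01 is 2064-08-31 15:40:01 (crosses midnight).
+3 hours from 2064-08-31 15:40:01 is 2064-08-31 18:40:01.

2064-08-31 18:40:01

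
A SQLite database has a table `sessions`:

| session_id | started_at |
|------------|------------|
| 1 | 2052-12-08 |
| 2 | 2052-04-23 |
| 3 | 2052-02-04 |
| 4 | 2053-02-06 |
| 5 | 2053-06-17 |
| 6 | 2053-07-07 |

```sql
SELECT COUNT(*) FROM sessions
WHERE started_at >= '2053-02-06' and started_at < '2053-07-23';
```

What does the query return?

3

Rows in [2053-02-06, 2053-07-23): 2053-02-06, 2053-06-17, 2053-07-07 → 3 rows.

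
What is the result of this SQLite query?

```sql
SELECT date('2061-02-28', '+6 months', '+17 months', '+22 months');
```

2064-11-28

Adding +6 months to 2061-02-28 gives 2061-08-28.
Adding +17 months to 2061-08-28 gives 2063-01-28.
Adding +22 months to 2063-01-28 gives 2064-11-28.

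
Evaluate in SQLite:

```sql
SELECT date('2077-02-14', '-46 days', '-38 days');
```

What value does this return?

2076-11-22

Applying '-46 days' to 2077-02-14: counting 46 days back gives 2076-12-30.
Going back 30 days from 2076-12-30 reaches 2076-11-30 (last day of November, 30 days).
Going back 8 days within November lands on 2076-11-22.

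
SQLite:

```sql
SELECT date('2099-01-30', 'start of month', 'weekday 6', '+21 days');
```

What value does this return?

`start of month` rewinds 2099-01-30 to 2099-01-01.
`weekday 6` advances to the next Saturday; 2099-01-01 is a Thursday, so it moves forward to 2099-01-03.
Advancing 21 more days within January lands on 2099-01-24.

2099-01-24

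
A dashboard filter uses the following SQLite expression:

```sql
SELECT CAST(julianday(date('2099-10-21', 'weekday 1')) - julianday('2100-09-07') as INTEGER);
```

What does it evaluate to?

-316

`weekday 1` advances to the next Monday; 2099-10-21 is a Wednesday, so it moves forward to 2099-10-26.
5 days remain in October 2099 after the 26th (31 − 26).
Full months from November 2099 through August 2100 contribute their day counts.
Then 7 days into September 2100.
Total: 5 + 30 + 31 + 31 + 28 + 31 + 30 + 31 + 30 + 31 + 31 + 7 = 316.
The subtraction is earlier − later, so the result is −316 → -316.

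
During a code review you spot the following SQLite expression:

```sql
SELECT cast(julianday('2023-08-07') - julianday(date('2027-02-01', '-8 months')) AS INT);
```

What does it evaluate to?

-1029

Adding -8 months to 2027-02-01 gives 2026-06-01.
24 days remain in August 2023 after the 7th (31 − 7).
Full months from September 2023 through May 2026 contribute their day counts.
Then 1 day into June 2026.
Total: 24 + 30 + 31 + 30 + 31 + 31 + 29 + 31 + 30 + 31 + 30 + 31 + 31 + 30 + 31 + 30 + 31 + 31 + 28 + 31 + 30 + 31 + 30 + 31 + 31 + 30 + 31 + 30 + 31 + 31 + 28 + 31 + 30 + 31 + 1 = 1029.
The subtraction is earlier − later, so the result is −1029 → -1029.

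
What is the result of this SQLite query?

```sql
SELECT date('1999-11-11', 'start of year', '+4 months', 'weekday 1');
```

1999-05-03

`start of year` rewinds 1999-11-11 to 1999-01-01.
Adding +4 months to 1999-01-01 gives 1999-05-01.
`weekday 1` advances to the next Monday; 1999-05-01 is a Saturday, so it moves forward to 1999-05-03.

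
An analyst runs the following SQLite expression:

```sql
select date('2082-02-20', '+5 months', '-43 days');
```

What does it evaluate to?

2082-06-07

Adding +5 months to 2082-02-20 gives 2082-07-20.
Applying '-43 days' to 2082-07-20: counting 43 days back gives 2082-06-07.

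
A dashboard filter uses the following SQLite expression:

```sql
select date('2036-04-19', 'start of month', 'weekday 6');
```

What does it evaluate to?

2036-04-05

`start of month` rewinds 2036-04-19 to 2036-04-01.
`weekday 6` advances to the next Saturday; 2036-04-01 is a Tuesday, so it moves forward to 2036-04-05.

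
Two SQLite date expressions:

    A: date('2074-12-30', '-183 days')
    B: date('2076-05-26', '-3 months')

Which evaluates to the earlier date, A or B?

A

A = 2074-06-30.
B = 2076-02-26.
A is earlier.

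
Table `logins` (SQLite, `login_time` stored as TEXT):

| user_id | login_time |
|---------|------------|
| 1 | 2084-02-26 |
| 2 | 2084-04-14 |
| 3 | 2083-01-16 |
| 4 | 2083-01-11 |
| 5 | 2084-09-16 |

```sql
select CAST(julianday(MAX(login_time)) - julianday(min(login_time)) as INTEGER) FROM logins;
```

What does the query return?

614

MIN = 2083-01-11, MAX = 2084-09-16.
20 days remain in January 2083 after the 11th (31 − 11).
Full months from February 2083 through August 2084 contribute their day counts.
Then 16 days into September 2084.
Total: 20 + 28 + 31 + 30 + 31 + 30 + 31 + 31 + 30 + 31 + 30 + 31 + 31 + 29 + 31 + 30 + 31 + 30 + 31 + 31 + 16 = 614.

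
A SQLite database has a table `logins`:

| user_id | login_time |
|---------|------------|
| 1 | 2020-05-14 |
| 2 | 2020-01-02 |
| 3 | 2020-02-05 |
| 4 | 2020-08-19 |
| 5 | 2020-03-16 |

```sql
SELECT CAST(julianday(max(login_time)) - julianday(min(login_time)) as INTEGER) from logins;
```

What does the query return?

230

MIN = 2020-01-02, MAX = 2020-08-19.
29 days remain in January 2020 after the 2nd (31 − 2).
Full months from February 2020 through July 2020 contribute their day counts.
Then 19 days into August 2020.
Total: 29 + 29 + 31 + 30 + 31 + 30 + 31 + 19 = 230.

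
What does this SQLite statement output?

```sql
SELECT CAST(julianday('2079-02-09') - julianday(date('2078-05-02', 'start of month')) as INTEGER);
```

`start of month` rewinds 2078-05-02 to 2078-05-01.
30 days remain in May 2078 after the 1st (31 − 1).
Full months from June 2078 through January 2079 contribute their day counts.
Then 9 days into February 2079.
Total: 30 + 30 + 31 + 31 + 30 + 31 + 30 + 31 + 31 + 9 = 284.

284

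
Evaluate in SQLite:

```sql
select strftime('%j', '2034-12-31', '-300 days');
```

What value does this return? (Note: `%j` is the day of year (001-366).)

First apply '-300 days': 2034-12-31 → 2034-03-06.
Day-of-year for 2034-03-06: days since 2034-01-01 inclusive = 65, zero-padded to 065.

065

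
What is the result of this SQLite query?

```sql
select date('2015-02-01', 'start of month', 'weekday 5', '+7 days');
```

2015-02-13

`start of month` rewinds 2015-02-01 to 2015-02-01.
`weekday 5` advances to the next Friday; 2015-02-01 is a Sunday, so it moves forward to 2015-02-06.
Advancing 7 more days within February lands on 2015-02-13.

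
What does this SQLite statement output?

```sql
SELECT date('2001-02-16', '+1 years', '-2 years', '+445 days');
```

2001-05-06

Adding +1 year to 2001-02-16 gives 2002-02-16.
Adding -2 years to 2002-02-16 gives 2000-02-16.
Applying '+445 days' to 2000-02-16: counting 445 days forward gives 2001-05-06.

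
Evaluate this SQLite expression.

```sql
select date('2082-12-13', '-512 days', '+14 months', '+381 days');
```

2083-10-05

Applying '-512 days' to 2082-12-13: counting 512 days back gives 2081-07-19.
Adding +14 months to 2081-07-19 gives 2082-09-19.
Applying '+381 days' to 2082-09-19: counting 381 days forward gives 2083-10-05.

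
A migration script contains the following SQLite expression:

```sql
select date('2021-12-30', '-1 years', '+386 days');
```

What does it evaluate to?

Adding -1 year to 2021-12-30 gives 2020-12-30.
Applying '+386 days' to 2020-12-30: counting 386 days forward gives 2022-01-20.

2022-01-20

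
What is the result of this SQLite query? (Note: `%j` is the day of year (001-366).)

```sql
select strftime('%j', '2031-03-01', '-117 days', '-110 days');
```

First apply '-117 days', '-110 days': 2031-03-01 → 2030-07-17.
Day-of-year for 2030-07-17: days since 2030-01-01 inclusive = 198, zero-padded to 198.

198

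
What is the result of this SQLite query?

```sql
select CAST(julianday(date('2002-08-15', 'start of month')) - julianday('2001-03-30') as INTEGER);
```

`start of month` rewinds 2002-08-15 to 2002-08-01.
1 day remains in March 2001 after the 30th (31 − 30).
Full months from April 2001 through July 2002 contribute their day counts.
Then 1 day into August 2002.
Total: 1 + 30 + 31 + 30 + 31 + 31 + 30 + 31 + 30 + 31 + 31 + 28 + 31 + 30 + 31 + 30 + 31 + 1 = 489.

489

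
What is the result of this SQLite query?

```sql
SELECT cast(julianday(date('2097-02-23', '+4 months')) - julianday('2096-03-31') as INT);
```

449

Adding +4 months to 2097-02-23 gives 2097-06-23.
0 days remain in March 2096 after the 31st (31 − 31).
Full months from April 2096 through May 2097 contribute their day counts.
Then 23 days into June 2097.
Total: 0 + 30 + 31 + 30 + 31 + 31 + 30 + 31 + 30 + 31 + 31 + 28 + 31 + 30 + 31 + 23 = 449.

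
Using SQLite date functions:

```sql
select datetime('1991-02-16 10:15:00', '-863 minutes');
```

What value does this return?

863 minutes = 14h 23m; -863 minutes from 1991-02-16 10:15:00 is 1991-02-15 19:52:00 (crosses midnight).

1991-02-15 19:52:00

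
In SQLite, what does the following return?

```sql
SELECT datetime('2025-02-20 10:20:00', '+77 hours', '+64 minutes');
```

2025-02-23 16:24:00

+77 hours from 2025-02-20 10:20:00 is 2025-02-23 15:20:00 (crosses midnight).
64 minutes = 1h 4m; +64 minutes from 2025-02-23 15:20:00 is 2025-02-23 16:24:00.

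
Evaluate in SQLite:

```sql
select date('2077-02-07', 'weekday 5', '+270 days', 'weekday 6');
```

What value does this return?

`weekday 5` advances to the next Friday; 2077-02-07 is a Sunday, so it moves forward to 2077-02-12.
Applying '+270 days' to 2077-02-12: counting 270 days forward gives 2077-11-09.
`weekday 6` advances to the next Saturday; 2077-11-09 is a Tuesday, so it moves forward to 2077-11-13.

2077-11-13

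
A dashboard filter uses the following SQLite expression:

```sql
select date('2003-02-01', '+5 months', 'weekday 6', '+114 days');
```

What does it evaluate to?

Adding +5 months to 2003-02-01 gives 2003-07-01.
`weekday 6` advances to the next Saturday; 2003-07-01 is a Tuesday, so it moves forward to 2003-07-05.
Applying '+114 days' to 2003-07-05: counting 114 days forward gives 2003-10-27.

2003-10-27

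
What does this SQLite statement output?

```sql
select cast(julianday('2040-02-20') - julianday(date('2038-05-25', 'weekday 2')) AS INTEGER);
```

636

`weekday 2` advances to the next Tuesday; 2038-05-25 is already a Tuesday, so it stays at 2038-05-25.
6 days remain in May 2038 after the 25th (31 − 25).
Full months from June 2038 through January 2040 contribute their day counts.
Then 20 days into February 2040.
Total: 6 + 30 + 31 + 31 + 30 + 31 + 30 + 31 + 31 + 28 + 31 + 30 + 31 + 30 + 31 + 31 + 30 + 31 + 30 + 31 + 31 + 20 = 636.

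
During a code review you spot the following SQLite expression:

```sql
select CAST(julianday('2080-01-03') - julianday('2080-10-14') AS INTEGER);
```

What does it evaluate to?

28 days remain in January 2080 after the 3rd (31 − 3).
Full months from February 2080 through September 2080 contribute their day counts.
Then 14 days into October 2080.
Total: 28 + 29 + 31 + 30 + 31 + 30 + 31 + 31 + 30 + 14 = 285.
The subtraction is earlier − later, so the result is −285 → -285.

-285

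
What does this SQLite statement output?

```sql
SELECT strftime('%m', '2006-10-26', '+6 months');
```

04

First apply '+6 months': 2006-10-26 → 2007-04-26.
`%m` extracts the 2-digit month (01-12): 04.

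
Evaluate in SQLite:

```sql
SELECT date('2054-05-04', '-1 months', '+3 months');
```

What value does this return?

Adding -1 month to 2054-05-04 gives 2054-04-04.
Adding +3 months to 2054-04-04 gives 2054-07-04.

2054-07-04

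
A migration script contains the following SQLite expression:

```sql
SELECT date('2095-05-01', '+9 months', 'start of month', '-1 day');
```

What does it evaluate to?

2096-01-31

Adding +9 months to 2095-05-01 gives 2096-02-01.
`start of month` rewinds 2096-02-01 to 2096-02-01.
Going back 1 day from 2096-02-01 reaches 2096-01-31 (last day of January, 31 days).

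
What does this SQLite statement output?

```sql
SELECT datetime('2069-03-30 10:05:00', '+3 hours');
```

2069-03-30 13:05:00

+3 hours from 2069-03-30 10:05:00 is 2069-03-30 13:05:00.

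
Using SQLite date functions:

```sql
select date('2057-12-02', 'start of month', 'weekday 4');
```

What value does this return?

2057-12-06

`start of month` rewinds 2057-12-02 to 2057-12-01.
`weekday 4` advances to the next Thursday; 2057-12-01 is a Saturday, so it moves forward to 2057-12-06.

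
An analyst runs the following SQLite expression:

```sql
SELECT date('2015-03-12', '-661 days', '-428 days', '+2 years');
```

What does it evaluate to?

2014-03-18

Applying '-661 days' to 2015-03-12: counting 661 days back gives 2013-05-20.
Applying '-428 days' to 2013-05-20: counting 428 days back gives 2012-03-18.
Adding +2 years to 2012-03-18 gives 2014-03-18.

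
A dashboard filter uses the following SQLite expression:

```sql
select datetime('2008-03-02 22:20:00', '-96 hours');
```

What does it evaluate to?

2008-02-27 22:20:00

-96 hours from 2008-03-02 22:20:00 is 2008-02-27 22:20:00 (crosses midnight).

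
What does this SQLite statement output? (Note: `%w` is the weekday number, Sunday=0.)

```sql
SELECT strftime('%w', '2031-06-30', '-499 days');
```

First apply '-499 days': 2031-06-30 → 2030-02-16.
2030-02-16 is a Saturday; with Sunday=0 that is 6.

6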